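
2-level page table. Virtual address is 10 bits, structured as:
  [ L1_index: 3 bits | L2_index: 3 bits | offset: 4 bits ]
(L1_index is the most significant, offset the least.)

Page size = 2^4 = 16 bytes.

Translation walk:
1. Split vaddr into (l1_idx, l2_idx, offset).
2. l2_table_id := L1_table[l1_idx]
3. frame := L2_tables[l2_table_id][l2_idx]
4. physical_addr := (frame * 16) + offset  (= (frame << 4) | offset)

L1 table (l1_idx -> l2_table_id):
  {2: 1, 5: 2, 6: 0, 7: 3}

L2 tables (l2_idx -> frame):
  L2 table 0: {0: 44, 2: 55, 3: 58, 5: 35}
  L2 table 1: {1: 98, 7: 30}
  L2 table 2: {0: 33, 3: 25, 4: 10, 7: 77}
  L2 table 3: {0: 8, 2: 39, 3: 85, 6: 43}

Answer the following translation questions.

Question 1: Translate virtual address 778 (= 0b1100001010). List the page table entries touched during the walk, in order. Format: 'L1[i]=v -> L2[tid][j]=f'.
Answer: L1[6]=0 -> L2[0][0]=44

Derivation:
vaddr = 778 = 0b1100001010
Split: l1_idx=6, l2_idx=0, offset=10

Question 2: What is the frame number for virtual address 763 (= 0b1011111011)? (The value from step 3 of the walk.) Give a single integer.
vaddr = 763: l1_idx=5, l2_idx=7
L1[5] = 2; L2[2][7] = 77

Answer: 77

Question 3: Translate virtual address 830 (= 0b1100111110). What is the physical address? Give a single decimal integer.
vaddr = 830 = 0b1100111110
Split: l1_idx=6, l2_idx=3, offset=14
L1[6] = 0
L2[0][3] = 58
paddr = 58 * 16 + 14 = 942

Answer: 942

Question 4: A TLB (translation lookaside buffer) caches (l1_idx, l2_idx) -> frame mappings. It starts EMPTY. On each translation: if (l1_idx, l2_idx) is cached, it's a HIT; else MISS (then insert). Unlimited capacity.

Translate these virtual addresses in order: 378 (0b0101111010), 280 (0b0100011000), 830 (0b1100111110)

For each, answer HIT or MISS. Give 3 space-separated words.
Answer: MISS MISS MISS

Derivation:
vaddr=378: (2,7) not in TLB -> MISS, insert
vaddr=280: (2,1) not in TLB -> MISS, insert
vaddr=830: (6,3) not in TLB -> MISS, insert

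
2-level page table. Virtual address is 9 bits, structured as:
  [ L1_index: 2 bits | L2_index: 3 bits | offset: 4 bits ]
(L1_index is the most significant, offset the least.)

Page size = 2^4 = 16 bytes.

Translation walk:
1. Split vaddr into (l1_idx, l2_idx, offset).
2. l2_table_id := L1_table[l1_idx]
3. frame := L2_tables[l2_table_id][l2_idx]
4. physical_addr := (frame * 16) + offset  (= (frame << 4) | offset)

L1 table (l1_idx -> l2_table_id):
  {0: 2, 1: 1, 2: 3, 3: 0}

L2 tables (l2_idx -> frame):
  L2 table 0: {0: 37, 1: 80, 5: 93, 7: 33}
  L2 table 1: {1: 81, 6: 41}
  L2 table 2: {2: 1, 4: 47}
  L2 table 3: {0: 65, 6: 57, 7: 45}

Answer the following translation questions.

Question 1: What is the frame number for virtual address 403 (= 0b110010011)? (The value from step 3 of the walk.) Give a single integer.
Answer: 80

Derivation:
vaddr = 403: l1_idx=3, l2_idx=1
L1[3] = 0; L2[0][1] = 80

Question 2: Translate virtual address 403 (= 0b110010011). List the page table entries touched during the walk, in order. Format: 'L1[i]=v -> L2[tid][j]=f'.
vaddr = 403 = 0b110010011
Split: l1_idx=3, l2_idx=1, offset=3

Answer: L1[3]=0 -> L2[0][1]=80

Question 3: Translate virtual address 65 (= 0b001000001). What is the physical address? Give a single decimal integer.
Answer: 753

Derivation:
vaddr = 65 = 0b001000001
Split: l1_idx=0, l2_idx=4, offset=1
L1[0] = 2
L2[2][4] = 47
paddr = 47 * 16 + 1 = 753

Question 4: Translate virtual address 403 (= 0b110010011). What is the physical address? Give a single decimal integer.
Answer: 1283

Derivation:
vaddr = 403 = 0b110010011
Split: l1_idx=3, l2_idx=1, offset=3
L1[3] = 0
L2[0][1] = 80
paddr = 80 * 16 + 3 = 1283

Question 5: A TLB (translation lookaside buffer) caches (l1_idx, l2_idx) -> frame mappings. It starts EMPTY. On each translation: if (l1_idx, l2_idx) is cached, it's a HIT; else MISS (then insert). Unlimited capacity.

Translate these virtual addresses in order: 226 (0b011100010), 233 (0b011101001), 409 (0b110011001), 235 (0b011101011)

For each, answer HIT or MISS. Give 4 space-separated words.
Answer: MISS HIT MISS HIT

Derivation:
vaddr=226: (1,6) not in TLB -> MISS, insert
vaddr=233: (1,6) in TLB -> HIT
vaddr=409: (3,1) not in TLB -> MISS, insert
vaddr=235: (1,6) in TLB -> HIT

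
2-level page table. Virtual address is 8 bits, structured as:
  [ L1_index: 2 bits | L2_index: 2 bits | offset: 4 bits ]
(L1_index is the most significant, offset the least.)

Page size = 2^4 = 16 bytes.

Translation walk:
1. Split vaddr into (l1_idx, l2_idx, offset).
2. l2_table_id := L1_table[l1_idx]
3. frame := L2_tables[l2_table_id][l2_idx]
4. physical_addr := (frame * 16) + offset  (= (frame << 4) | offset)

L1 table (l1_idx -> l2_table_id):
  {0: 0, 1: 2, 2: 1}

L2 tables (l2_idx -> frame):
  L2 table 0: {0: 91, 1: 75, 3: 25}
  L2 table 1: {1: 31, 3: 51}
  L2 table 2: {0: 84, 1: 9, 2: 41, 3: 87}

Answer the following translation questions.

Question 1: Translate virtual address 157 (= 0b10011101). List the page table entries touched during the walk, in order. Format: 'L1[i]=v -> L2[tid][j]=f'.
vaddr = 157 = 0b10011101
Split: l1_idx=2, l2_idx=1, offset=13

Answer: L1[2]=1 -> L2[1][1]=31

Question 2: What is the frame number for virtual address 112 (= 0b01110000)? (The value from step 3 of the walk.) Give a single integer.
vaddr = 112: l1_idx=1, l2_idx=3
L1[1] = 2; L2[2][3] = 87

Answer: 87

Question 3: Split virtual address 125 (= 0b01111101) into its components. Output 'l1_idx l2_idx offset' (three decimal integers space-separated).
vaddr = 125 = 0b01111101
  top 2 bits -> l1_idx = 1
  next 2 bits -> l2_idx = 3
  bottom 4 bits -> offset = 13

Answer: 1 3 13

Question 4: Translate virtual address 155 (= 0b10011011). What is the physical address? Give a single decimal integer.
Answer: 507

Derivation:
vaddr = 155 = 0b10011011
Split: l1_idx=2, l2_idx=1, offset=11
L1[2] = 1
L2[1][1] = 31
paddr = 31 * 16 + 11 = 507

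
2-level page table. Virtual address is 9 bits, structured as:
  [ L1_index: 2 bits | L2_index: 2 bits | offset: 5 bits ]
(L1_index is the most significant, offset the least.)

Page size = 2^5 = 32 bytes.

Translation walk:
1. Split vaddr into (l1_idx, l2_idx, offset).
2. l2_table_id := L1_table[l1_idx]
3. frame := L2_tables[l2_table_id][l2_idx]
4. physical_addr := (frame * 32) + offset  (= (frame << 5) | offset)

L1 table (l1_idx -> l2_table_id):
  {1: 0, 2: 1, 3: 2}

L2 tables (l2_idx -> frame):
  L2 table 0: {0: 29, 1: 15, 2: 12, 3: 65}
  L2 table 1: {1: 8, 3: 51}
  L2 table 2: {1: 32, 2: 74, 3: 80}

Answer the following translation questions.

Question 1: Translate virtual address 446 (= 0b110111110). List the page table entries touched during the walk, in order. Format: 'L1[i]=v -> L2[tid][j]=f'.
Answer: L1[3]=2 -> L2[2][1]=32

Derivation:
vaddr = 446 = 0b110111110
Split: l1_idx=3, l2_idx=1, offset=30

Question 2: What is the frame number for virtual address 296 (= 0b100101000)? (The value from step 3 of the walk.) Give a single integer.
Answer: 8

Derivation:
vaddr = 296: l1_idx=2, l2_idx=1
L1[2] = 1; L2[1][1] = 8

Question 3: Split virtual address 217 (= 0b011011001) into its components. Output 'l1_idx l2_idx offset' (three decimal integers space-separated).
vaddr = 217 = 0b011011001
  top 2 bits -> l1_idx = 1
  next 2 bits -> l2_idx = 2
  bottom 5 bits -> offset = 25

Answer: 1 2 25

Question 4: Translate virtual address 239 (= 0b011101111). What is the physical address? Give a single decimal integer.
vaddr = 239 = 0b011101111
Split: l1_idx=1, l2_idx=3, offset=15
L1[1] = 0
L2[0][3] = 65
paddr = 65 * 32 + 15 = 2095

Answer: 2095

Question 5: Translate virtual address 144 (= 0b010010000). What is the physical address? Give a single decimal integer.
vaddr = 144 = 0b010010000
Split: l1_idx=1, l2_idx=0, offset=16
L1[1] = 0
L2[0][0] = 29
paddr = 29 * 32 + 16 = 944

Answer: 944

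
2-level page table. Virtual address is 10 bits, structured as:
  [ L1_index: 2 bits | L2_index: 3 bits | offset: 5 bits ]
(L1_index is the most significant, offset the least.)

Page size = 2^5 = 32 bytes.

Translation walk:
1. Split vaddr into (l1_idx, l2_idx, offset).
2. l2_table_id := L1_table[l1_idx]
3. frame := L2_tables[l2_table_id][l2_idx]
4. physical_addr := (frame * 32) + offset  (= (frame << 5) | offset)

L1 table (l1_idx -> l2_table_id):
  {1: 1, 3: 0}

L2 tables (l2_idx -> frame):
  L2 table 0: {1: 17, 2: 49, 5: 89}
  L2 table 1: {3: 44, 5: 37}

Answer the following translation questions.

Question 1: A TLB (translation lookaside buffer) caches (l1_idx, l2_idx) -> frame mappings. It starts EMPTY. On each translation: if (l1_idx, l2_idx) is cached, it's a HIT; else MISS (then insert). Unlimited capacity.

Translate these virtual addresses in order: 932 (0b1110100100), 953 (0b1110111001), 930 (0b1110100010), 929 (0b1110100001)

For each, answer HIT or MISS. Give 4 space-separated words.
Answer: MISS HIT HIT HIT

Derivation:
vaddr=932: (3,5) not in TLB -> MISS, insert
vaddr=953: (3,5) in TLB -> HIT
vaddr=930: (3,5) in TLB -> HIT
vaddr=929: (3,5) in TLB -> HIT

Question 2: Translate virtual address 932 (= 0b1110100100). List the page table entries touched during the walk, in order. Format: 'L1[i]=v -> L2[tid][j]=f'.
vaddr = 932 = 0b1110100100
Split: l1_idx=3, l2_idx=5, offset=4

Answer: L1[3]=0 -> L2[0][5]=89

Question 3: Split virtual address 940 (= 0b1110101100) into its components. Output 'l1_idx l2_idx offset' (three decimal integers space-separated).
Answer: 3 5 12

Derivation:
vaddr = 940 = 0b1110101100
  top 2 bits -> l1_idx = 3
  next 3 bits -> l2_idx = 5
  bottom 5 bits -> offset = 12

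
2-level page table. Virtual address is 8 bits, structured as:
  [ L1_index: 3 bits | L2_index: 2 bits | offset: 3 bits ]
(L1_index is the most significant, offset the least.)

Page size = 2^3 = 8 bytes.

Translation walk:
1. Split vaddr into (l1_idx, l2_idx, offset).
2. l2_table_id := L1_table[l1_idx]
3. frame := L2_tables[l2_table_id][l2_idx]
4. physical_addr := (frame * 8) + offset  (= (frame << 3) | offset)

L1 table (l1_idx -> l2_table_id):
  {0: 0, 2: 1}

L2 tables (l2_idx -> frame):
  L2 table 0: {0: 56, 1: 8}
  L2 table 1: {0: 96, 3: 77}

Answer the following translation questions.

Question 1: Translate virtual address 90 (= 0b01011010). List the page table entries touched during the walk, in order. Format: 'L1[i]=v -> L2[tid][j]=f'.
vaddr = 90 = 0b01011010
Split: l1_idx=2, l2_idx=3, offset=2

Answer: L1[2]=1 -> L2[1][3]=77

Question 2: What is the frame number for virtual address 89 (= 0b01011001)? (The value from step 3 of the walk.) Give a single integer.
Answer: 77

Derivation:
vaddr = 89: l1_idx=2, l2_idx=3
L1[2] = 1; L2[1][3] = 77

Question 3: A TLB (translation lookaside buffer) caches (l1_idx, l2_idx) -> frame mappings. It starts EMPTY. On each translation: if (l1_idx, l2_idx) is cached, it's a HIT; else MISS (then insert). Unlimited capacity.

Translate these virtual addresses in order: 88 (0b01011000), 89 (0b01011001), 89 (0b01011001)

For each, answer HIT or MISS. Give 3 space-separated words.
Answer: MISS HIT HIT

Derivation:
vaddr=88: (2,3) not in TLB -> MISS, insert
vaddr=89: (2,3) in TLB -> HIT
vaddr=89: (2,3) in TLB -> HIT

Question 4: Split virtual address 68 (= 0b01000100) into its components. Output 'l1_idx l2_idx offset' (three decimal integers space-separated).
vaddr = 68 = 0b01000100
  top 3 bits -> l1_idx = 2
  next 2 bits -> l2_idx = 0
  bottom 3 bits -> offset = 4

Answer: 2 0 4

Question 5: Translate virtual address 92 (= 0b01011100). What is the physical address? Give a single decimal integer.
Answer: 620

Derivation:
vaddr = 92 = 0b01011100
Split: l1_idx=2, l2_idx=3, offset=4
L1[2] = 1
L2[1][3] = 77
paddr = 77 * 8 + 4 = 620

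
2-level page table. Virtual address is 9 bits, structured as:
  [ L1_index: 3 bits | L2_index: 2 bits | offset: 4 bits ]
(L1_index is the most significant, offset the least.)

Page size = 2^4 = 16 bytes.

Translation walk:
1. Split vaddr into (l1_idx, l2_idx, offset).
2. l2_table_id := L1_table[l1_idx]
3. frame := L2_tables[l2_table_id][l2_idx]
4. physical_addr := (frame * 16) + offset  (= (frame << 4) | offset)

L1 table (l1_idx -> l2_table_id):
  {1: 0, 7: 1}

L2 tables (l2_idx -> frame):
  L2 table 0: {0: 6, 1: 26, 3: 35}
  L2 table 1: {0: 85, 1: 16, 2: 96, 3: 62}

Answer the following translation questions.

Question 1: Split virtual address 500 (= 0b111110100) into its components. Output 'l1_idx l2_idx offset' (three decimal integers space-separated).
vaddr = 500 = 0b111110100
  top 3 bits -> l1_idx = 7
  next 2 bits -> l2_idx = 3
  bottom 4 bits -> offset = 4

Answer: 7 3 4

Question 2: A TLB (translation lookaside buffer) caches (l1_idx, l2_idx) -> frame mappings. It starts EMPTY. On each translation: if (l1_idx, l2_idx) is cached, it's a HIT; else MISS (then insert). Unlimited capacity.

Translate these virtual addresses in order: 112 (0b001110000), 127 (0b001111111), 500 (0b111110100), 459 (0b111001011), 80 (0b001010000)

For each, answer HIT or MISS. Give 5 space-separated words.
Answer: MISS HIT MISS MISS MISS

Derivation:
vaddr=112: (1,3) not in TLB -> MISS, insert
vaddr=127: (1,3) in TLB -> HIT
vaddr=500: (7,3) not in TLB -> MISS, insert
vaddr=459: (7,0) not in TLB -> MISS, insert
vaddr=80: (1,1) not in TLB -> MISS, insert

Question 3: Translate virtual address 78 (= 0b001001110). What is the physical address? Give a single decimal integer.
vaddr = 78 = 0b001001110
Split: l1_idx=1, l2_idx=0, offset=14
L1[1] = 0
L2[0][0] = 6
paddr = 6 * 16 + 14 = 110

Answer: 110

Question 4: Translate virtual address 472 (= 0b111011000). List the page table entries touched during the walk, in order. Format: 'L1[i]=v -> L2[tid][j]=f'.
Answer: L1[7]=1 -> L2[1][1]=16

Derivation:
vaddr = 472 = 0b111011000
Split: l1_idx=7, l2_idx=1, offset=8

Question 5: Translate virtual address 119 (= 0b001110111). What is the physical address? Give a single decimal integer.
Answer: 567

Derivation:
vaddr = 119 = 0b001110111
Split: l1_idx=1, l2_idx=3, offset=7
L1[1] = 0
L2[0][3] = 35
paddr = 35 * 16 + 7 = 567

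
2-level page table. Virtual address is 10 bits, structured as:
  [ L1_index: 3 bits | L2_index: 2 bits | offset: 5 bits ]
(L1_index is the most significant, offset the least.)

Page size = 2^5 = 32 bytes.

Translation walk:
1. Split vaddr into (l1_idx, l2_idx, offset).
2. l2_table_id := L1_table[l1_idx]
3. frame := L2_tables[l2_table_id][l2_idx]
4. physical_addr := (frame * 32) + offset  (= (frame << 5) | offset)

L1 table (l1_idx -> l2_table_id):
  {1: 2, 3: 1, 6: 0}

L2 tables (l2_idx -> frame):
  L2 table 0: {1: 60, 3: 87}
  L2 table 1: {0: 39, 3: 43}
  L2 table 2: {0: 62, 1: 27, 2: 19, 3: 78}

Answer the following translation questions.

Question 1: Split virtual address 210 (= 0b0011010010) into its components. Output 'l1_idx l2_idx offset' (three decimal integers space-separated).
vaddr = 210 = 0b0011010010
  top 3 bits -> l1_idx = 1
  next 2 bits -> l2_idx = 2
  bottom 5 bits -> offset = 18

Answer: 1 2 18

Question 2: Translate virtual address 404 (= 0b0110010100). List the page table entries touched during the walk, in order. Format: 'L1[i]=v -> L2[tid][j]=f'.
Answer: L1[3]=1 -> L2[1][0]=39

Derivation:
vaddr = 404 = 0b0110010100
Split: l1_idx=3, l2_idx=0, offset=20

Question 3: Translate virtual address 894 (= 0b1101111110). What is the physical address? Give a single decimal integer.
Answer: 2814

Derivation:
vaddr = 894 = 0b1101111110
Split: l1_idx=6, l2_idx=3, offset=30
L1[6] = 0
L2[0][3] = 87
paddr = 87 * 32 + 30 = 2814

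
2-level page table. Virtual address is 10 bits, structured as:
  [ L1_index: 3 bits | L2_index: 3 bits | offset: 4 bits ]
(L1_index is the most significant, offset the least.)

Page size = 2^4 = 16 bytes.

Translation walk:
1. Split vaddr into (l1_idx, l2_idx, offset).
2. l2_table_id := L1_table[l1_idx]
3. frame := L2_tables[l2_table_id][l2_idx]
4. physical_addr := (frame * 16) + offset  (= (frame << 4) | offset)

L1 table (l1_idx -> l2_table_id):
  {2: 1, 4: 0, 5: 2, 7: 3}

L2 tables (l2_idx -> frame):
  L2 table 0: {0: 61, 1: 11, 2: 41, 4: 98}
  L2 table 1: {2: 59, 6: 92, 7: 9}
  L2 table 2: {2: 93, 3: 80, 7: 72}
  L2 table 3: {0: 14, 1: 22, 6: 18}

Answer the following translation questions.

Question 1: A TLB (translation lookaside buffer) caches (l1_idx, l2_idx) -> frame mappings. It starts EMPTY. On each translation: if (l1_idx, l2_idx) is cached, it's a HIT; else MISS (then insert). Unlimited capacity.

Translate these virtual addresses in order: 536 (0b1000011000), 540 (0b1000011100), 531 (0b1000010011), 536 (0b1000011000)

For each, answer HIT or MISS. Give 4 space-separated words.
Answer: MISS HIT HIT HIT

Derivation:
vaddr=536: (4,1) not in TLB -> MISS, insert
vaddr=540: (4,1) in TLB -> HIT
vaddr=531: (4,1) in TLB -> HIT
vaddr=536: (4,1) in TLB -> HIT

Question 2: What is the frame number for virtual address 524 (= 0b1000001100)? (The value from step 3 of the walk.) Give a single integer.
Answer: 61

Derivation:
vaddr = 524: l1_idx=4, l2_idx=0
L1[4] = 0; L2[0][0] = 61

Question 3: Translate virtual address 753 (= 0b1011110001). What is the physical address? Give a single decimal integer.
Answer: 1153

Derivation:
vaddr = 753 = 0b1011110001
Split: l1_idx=5, l2_idx=7, offset=1
L1[5] = 2
L2[2][7] = 72
paddr = 72 * 16 + 1 = 1153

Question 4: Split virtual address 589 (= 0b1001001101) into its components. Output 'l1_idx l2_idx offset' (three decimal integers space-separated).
Answer: 4 4 13

Derivation:
vaddr = 589 = 0b1001001101
  top 3 bits -> l1_idx = 4
  next 3 bits -> l2_idx = 4
  bottom 4 bits -> offset = 13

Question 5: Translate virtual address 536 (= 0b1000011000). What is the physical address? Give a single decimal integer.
Answer: 184

Derivation:
vaddr = 536 = 0b1000011000
Split: l1_idx=4, l2_idx=1, offset=8
L1[4] = 0
L2[0][1] = 11
paddr = 11 * 16 + 8 = 184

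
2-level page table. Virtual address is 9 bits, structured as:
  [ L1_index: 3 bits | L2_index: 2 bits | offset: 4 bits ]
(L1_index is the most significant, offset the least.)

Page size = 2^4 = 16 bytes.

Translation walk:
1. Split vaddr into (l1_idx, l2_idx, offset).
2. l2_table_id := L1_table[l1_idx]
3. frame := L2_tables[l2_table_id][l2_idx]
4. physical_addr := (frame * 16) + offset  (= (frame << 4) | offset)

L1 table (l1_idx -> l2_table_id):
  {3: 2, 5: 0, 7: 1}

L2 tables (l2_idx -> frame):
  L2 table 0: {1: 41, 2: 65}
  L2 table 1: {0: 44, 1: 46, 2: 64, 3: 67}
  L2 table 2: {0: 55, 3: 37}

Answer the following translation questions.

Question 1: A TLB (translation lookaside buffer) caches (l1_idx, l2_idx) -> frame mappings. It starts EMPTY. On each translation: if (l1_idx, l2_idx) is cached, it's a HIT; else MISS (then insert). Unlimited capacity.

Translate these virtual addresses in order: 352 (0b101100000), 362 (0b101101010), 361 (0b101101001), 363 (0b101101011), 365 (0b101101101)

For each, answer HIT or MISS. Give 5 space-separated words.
vaddr=352: (5,2) not in TLB -> MISS, insert
vaddr=362: (5,2) in TLB -> HIT
vaddr=361: (5,2) in TLB -> HIT
vaddr=363: (5,2) in TLB -> HIT
vaddr=365: (5,2) in TLB -> HIT

Answer: MISS HIT HIT HIT HIT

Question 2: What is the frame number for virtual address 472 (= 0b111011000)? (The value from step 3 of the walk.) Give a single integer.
vaddr = 472: l1_idx=7, l2_idx=1
L1[7] = 1; L2[1][1] = 46

Answer: 46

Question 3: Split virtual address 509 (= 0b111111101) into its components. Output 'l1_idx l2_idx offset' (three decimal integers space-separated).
vaddr = 509 = 0b111111101
  top 3 bits -> l1_idx = 7
  next 2 bits -> l2_idx = 3
  bottom 4 bits -> offset = 13

Answer: 7 3 13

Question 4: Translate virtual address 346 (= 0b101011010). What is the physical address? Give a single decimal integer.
Answer: 666

Derivation:
vaddr = 346 = 0b101011010
Split: l1_idx=5, l2_idx=1, offset=10
L1[5] = 0
L2[0][1] = 41
paddr = 41 * 16 + 10 = 666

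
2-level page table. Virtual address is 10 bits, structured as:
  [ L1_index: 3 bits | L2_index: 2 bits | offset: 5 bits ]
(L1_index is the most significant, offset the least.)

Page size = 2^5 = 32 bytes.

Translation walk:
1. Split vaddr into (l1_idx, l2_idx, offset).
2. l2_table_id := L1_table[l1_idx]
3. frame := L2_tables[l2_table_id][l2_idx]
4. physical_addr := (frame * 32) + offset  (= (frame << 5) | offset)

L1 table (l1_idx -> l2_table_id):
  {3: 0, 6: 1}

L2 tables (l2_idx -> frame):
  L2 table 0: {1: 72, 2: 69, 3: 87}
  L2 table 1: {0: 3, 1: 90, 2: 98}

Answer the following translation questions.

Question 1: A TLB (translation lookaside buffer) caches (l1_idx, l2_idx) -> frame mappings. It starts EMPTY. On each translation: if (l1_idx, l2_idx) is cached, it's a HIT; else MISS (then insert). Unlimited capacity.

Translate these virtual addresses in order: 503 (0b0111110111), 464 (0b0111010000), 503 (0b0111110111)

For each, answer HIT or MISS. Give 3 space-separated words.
Answer: MISS MISS HIT

Derivation:
vaddr=503: (3,3) not in TLB -> MISS, insert
vaddr=464: (3,2) not in TLB -> MISS, insert
vaddr=503: (3,3) in TLB -> HIT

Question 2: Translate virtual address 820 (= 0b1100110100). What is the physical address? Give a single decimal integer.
vaddr = 820 = 0b1100110100
Split: l1_idx=6, l2_idx=1, offset=20
L1[6] = 1
L2[1][1] = 90
paddr = 90 * 32 + 20 = 2900

Answer: 2900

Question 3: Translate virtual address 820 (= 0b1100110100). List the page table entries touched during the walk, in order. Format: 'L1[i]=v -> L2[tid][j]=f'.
vaddr = 820 = 0b1100110100
Split: l1_idx=6, l2_idx=1, offset=20

Answer: L1[6]=1 -> L2[1][1]=90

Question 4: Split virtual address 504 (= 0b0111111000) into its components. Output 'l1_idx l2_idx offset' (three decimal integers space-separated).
Answer: 3 3 24

Derivation:
vaddr = 504 = 0b0111111000
  top 3 bits -> l1_idx = 3
  next 2 bits -> l2_idx = 3
  bottom 5 bits -> offset = 24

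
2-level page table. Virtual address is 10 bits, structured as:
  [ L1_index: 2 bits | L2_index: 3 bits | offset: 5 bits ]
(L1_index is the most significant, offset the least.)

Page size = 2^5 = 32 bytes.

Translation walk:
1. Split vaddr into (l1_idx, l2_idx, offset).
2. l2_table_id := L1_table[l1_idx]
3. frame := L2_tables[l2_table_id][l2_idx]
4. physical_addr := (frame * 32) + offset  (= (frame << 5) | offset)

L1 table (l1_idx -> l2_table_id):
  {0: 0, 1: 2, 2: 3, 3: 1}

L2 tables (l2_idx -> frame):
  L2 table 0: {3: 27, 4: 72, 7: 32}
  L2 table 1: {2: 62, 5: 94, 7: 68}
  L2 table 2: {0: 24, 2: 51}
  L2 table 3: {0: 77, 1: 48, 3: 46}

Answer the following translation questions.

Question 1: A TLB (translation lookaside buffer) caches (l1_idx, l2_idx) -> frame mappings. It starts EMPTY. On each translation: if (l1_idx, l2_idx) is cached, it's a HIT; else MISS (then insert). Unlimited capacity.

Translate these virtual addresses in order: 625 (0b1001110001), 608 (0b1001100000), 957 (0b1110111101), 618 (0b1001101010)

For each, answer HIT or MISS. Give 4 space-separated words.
Answer: MISS HIT MISS HIT

Derivation:
vaddr=625: (2,3) not in TLB -> MISS, insert
vaddr=608: (2,3) in TLB -> HIT
vaddr=957: (3,5) not in TLB -> MISS, insert
vaddr=618: (2,3) in TLB -> HIT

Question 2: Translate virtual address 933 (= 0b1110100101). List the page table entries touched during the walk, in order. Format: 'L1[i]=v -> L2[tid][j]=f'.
vaddr = 933 = 0b1110100101
Split: l1_idx=3, l2_idx=5, offset=5

Answer: L1[3]=1 -> L2[1][5]=94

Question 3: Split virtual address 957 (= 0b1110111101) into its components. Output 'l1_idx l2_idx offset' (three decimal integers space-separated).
vaddr = 957 = 0b1110111101
  top 2 bits -> l1_idx = 3
  next 3 bits -> l2_idx = 5
  bottom 5 bits -> offset = 29

Answer: 3 5 29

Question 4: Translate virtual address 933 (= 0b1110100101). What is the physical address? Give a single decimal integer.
Answer: 3013

Derivation:
vaddr = 933 = 0b1110100101
Split: l1_idx=3, l2_idx=5, offset=5
L1[3] = 1
L2[1][5] = 94
paddr = 94 * 32 + 5 = 3013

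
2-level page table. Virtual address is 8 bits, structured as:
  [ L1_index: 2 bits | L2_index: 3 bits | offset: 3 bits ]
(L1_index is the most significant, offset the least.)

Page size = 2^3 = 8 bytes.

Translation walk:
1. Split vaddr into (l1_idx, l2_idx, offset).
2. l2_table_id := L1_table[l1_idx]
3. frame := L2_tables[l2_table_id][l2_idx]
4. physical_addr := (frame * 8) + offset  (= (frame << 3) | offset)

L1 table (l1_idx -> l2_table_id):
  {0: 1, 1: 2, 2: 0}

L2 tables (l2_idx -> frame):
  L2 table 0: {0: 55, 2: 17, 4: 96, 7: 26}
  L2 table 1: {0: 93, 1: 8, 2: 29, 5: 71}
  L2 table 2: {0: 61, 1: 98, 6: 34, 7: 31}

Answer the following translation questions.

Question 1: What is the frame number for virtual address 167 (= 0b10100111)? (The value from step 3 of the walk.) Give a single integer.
Answer: 96

Derivation:
vaddr = 167: l1_idx=2, l2_idx=4
L1[2] = 0; L2[0][4] = 96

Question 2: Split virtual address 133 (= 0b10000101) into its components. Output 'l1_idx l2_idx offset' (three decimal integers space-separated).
Answer: 2 0 5

Derivation:
vaddr = 133 = 0b10000101
  top 2 bits -> l1_idx = 2
  next 3 bits -> l2_idx = 0
  bottom 3 bits -> offset = 5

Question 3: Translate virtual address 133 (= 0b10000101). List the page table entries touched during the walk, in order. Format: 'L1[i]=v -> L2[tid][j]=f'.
Answer: L1[2]=0 -> L2[0][0]=55

Derivation:
vaddr = 133 = 0b10000101
Split: l1_idx=2, l2_idx=0, offset=5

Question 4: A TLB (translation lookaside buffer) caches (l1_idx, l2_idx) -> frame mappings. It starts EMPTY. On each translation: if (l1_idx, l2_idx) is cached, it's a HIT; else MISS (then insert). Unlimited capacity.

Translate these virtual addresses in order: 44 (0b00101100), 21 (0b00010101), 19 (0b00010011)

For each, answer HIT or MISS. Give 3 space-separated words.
vaddr=44: (0,5) not in TLB -> MISS, insert
vaddr=21: (0,2) not in TLB -> MISS, insert
vaddr=19: (0,2) in TLB -> HIT

Answer: MISS MISS HIT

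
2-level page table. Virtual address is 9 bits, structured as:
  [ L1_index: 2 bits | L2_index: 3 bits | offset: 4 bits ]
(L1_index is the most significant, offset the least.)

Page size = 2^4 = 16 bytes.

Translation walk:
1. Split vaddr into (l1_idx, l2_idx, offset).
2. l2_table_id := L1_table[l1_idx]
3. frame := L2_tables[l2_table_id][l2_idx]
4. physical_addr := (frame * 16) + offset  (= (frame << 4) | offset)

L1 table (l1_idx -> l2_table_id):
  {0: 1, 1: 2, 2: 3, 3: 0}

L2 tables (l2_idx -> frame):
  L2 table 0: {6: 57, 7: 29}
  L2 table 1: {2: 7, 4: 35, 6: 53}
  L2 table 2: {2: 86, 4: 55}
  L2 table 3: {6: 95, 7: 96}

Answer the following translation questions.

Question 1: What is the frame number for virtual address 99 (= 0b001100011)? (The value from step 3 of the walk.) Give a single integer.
vaddr = 99: l1_idx=0, l2_idx=6
L1[0] = 1; L2[1][6] = 53

Answer: 53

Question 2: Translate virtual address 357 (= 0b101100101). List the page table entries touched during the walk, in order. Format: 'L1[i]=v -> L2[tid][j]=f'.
vaddr = 357 = 0b101100101
Split: l1_idx=2, l2_idx=6, offset=5

Answer: L1[2]=3 -> L2[3][6]=95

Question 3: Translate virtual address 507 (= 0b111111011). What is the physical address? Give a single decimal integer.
Answer: 475

Derivation:
vaddr = 507 = 0b111111011
Split: l1_idx=3, l2_idx=7, offset=11
L1[3] = 0
L2[0][7] = 29
paddr = 29 * 16 + 11 = 475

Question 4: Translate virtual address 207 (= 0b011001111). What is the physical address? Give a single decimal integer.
vaddr = 207 = 0b011001111
Split: l1_idx=1, l2_idx=4, offset=15
L1[1] = 2
L2[2][4] = 55
paddr = 55 * 16 + 15 = 895

Answer: 895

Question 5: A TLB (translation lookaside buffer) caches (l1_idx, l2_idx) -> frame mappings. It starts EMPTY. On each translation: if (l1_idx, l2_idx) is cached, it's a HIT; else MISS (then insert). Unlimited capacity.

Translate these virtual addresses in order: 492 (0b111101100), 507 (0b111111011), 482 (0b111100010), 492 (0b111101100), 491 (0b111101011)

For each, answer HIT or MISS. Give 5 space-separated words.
vaddr=492: (3,6) not in TLB -> MISS, insert
vaddr=507: (3,7) not in TLB -> MISS, insert
vaddr=482: (3,6) in TLB -> HIT
vaddr=492: (3,6) in TLB -> HIT
vaddr=491: (3,6) in TLB -> HIT

Answer: MISS MISS HIT HIT HIT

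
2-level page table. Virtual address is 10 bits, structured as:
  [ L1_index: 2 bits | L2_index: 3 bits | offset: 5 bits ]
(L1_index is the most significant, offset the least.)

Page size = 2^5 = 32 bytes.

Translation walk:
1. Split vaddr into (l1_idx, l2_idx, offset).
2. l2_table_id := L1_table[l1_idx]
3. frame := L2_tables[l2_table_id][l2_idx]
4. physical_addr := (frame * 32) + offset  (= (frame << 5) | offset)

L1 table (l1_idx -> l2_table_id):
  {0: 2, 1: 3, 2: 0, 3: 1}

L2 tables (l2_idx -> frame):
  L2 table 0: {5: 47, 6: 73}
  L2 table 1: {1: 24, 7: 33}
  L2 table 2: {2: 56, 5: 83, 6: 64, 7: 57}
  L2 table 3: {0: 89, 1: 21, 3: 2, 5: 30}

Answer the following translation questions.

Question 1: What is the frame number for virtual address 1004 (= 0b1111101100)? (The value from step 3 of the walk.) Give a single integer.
vaddr = 1004: l1_idx=3, l2_idx=7
L1[3] = 1; L2[1][7] = 33

Answer: 33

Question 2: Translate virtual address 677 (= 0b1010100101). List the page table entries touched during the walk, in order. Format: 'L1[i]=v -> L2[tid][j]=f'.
vaddr = 677 = 0b1010100101
Split: l1_idx=2, l2_idx=5, offset=5

Answer: L1[2]=0 -> L2[0][5]=47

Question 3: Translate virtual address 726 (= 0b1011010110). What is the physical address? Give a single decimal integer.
vaddr = 726 = 0b1011010110
Split: l1_idx=2, l2_idx=6, offset=22
L1[2] = 0
L2[0][6] = 73
paddr = 73 * 32 + 22 = 2358

Answer: 2358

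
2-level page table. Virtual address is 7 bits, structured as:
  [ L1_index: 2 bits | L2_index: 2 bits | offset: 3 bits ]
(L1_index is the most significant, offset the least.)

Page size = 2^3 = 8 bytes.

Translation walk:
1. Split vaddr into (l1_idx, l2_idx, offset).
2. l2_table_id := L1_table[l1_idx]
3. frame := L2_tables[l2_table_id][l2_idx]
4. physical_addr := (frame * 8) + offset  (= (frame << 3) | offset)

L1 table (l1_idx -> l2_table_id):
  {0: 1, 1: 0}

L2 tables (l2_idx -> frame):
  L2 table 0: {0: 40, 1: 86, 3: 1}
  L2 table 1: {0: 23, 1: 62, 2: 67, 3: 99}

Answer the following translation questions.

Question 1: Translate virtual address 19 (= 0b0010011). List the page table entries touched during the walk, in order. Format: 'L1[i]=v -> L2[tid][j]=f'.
vaddr = 19 = 0b0010011
Split: l1_idx=0, l2_idx=2, offset=3

Answer: L1[0]=1 -> L2[1][2]=67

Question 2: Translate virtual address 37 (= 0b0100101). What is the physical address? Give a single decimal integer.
vaddr = 37 = 0b0100101
Split: l1_idx=1, l2_idx=0, offset=5
L1[1] = 0
L2[0][0] = 40
paddr = 40 * 8 + 5 = 325

Answer: 325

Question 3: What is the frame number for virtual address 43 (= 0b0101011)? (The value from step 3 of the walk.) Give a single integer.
vaddr = 43: l1_idx=1, l2_idx=1
L1[1] = 0; L2[0][1] = 86

Answer: 86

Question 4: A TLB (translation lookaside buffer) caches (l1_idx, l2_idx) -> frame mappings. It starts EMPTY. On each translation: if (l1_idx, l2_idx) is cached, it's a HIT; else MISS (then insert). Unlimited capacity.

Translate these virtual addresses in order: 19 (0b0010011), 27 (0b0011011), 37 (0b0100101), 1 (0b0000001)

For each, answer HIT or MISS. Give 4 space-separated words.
vaddr=19: (0,2) not in TLB -> MISS, insert
vaddr=27: (0,3) not in TLB -> MISS, insert
vaddr=37: (1,0) not in TLB -> MISS, insert
vaddr=1: (0,0) not in TLB -> MISS, insert

Answer: MISS MISS MISS MISS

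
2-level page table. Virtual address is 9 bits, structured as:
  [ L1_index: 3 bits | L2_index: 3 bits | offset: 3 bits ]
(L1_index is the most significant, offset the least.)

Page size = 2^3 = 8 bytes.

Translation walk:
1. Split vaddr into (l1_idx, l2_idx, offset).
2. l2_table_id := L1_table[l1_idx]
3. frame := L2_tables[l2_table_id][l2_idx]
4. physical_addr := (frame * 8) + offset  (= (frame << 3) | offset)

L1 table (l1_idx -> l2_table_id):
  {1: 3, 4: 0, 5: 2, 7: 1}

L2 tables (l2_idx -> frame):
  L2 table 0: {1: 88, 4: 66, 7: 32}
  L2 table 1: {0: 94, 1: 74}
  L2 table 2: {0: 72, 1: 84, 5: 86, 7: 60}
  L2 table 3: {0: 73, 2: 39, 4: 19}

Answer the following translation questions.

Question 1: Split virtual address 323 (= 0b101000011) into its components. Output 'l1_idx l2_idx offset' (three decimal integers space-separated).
Answer: 5 0 3

Derivation:
vaddr = 323 = 0b101000011
  top 3 bits -> l1_idx = 5
  next 3 bits -> l2_idx = 0
  bottom 3 bits -> offset = 3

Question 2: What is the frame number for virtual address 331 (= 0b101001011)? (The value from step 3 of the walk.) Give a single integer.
vaddr = 331: l1_idx=5, l2_idx=1
L1[5] = 2; L2[2][1] = 84

Answer: 84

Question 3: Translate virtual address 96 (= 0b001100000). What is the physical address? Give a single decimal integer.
vaddr = 96 = 0b001100000
Split: l1_idx=1, l2_idx=4, offset=0
L1[1] = 3
L2[3][4] = 19
paddr = 19 * 8 + 0 = 152

Answer: 152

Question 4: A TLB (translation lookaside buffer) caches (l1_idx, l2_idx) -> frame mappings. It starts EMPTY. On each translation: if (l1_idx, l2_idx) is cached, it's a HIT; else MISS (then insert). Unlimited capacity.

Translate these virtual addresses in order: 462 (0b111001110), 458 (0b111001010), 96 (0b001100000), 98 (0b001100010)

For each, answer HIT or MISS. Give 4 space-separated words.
Answer: MISS HIT MISS HIT

Derivation:
vaddr=462: (7,1) not in TLB -> MISS, insert
vaddr=458: (7,1) in TLB -> HIT
vaddr=96: (1,4) not in TLB -> MISS, insert
vaddr=98: (1,4) in TLB -> HIT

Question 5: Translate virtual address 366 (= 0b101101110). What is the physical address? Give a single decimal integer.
Answer: 694

Derivation:
vaddr = 366 = 0b101101110
Split: l1_idx=5, l2_idx=5, offset=6
L1[5] = 2
L2[2][5] = 86
paddr = 86 * 8 + 6 = 694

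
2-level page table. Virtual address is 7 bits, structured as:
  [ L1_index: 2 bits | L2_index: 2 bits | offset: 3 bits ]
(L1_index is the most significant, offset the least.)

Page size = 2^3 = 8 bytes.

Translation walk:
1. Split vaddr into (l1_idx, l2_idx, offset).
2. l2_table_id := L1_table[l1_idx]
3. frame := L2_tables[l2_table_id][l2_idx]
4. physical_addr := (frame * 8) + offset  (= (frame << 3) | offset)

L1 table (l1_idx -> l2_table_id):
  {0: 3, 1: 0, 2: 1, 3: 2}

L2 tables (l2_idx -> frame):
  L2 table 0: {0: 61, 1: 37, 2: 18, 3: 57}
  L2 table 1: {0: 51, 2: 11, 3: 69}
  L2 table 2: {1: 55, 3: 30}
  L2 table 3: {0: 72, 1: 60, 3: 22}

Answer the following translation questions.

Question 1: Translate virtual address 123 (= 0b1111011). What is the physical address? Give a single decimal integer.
vaddr = 123 = 0b1111011
Split: l1_idx=3, l2_idx=3, offset=3
L1[3] = 2
L2[2][3] = 30
paddr = 30 * 8 + 3 = 243

Answer: 243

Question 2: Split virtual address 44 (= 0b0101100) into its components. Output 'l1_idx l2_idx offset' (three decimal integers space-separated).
vaddr = 44 = 0b0101100
  top 2 bits -> l1_idx = 1
  next 2 bits -> l2_idx = 1
  bottom 3 bits -> offset = 4

Answer: 1 1 4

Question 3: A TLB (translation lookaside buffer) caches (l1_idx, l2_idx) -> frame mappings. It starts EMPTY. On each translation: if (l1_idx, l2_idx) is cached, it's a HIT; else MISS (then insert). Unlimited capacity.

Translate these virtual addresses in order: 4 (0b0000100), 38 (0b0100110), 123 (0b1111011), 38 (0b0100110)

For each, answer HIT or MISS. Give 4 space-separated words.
Answer: MISS MISS MISS HIT

Derivation:
vaddr=4: (0,0) not in TLB -> MISS, insert
vaddr=38: (1,0) not in TLB -> MISS, insert
vaddr=123: (3,3) not in TLB -> MISS, insert
vaddr=38: (1,0) in TLB -> HIT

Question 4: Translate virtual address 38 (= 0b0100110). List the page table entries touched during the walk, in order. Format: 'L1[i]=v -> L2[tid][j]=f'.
Answer: L1[1]=0 -> L2[0][0]=61

Derivation:
vaddr = 38 = 0b0100110
Split: l1_idx=1, l2_idx=0, offset=6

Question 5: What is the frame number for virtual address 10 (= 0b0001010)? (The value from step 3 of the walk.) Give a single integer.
Answer: 60

Derivation:
vaddr = 10: l1_idx=0, l2_idx=1
L1[0] = 3; L2[3][1] = 60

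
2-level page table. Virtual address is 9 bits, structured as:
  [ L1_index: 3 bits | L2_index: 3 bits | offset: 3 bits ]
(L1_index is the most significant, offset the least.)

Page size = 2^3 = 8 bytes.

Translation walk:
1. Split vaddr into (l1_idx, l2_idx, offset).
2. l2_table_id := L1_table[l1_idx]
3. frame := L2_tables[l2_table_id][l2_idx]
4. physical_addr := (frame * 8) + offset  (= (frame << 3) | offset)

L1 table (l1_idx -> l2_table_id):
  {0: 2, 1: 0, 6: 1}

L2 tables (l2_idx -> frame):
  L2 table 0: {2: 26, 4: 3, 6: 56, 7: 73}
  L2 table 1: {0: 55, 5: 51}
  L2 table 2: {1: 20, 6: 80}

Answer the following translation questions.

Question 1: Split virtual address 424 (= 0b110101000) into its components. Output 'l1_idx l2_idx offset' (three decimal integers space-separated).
Answer: 6 5 0

Derivation:
vaddr = 424 = 0b110101000
  top 3 bits -> l1_idx = 6
  next 3 bits -> l2_idx = 5
  bottom 3 bits -> offset = 0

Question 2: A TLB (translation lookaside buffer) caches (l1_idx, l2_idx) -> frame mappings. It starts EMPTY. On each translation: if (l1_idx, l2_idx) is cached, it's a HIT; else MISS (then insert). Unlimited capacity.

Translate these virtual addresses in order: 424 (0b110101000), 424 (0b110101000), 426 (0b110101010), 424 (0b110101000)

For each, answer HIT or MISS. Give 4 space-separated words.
Answer: MISS HIT HIT HIT

Derivation:
vaddr=424: (6,5) not in TLB -> MISS, insert
vaddr=424: (6,5) in TLB -> HIT
vaddr=426: (6,5) in TLB -> HIT
vaddr=424: (6,5) in TLB -> HIT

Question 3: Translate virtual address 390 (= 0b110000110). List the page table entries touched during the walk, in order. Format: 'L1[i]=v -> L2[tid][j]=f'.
Answer: L1[6]=1 -> L2[1][0]=55

Derivation:
vaddr = 390 = 0b110000110
Split: l1_idx=6, l2_idx=0, offset=6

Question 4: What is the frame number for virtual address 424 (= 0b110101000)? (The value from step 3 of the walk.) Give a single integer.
Answer: 51

Derivation:
vaddr = 424: l1_idx=6, l2_idx=5
L1[6] = 1; L2[1][5] = 51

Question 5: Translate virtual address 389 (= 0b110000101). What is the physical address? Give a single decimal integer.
vaddr = 389 = 0b110000101
Split: l1_idx=6, l2_idx=0, offset=5
L1[6] = 1
L2[1][0] = 55
paddr = 55 * 8 + 5 = 445

Answer: 445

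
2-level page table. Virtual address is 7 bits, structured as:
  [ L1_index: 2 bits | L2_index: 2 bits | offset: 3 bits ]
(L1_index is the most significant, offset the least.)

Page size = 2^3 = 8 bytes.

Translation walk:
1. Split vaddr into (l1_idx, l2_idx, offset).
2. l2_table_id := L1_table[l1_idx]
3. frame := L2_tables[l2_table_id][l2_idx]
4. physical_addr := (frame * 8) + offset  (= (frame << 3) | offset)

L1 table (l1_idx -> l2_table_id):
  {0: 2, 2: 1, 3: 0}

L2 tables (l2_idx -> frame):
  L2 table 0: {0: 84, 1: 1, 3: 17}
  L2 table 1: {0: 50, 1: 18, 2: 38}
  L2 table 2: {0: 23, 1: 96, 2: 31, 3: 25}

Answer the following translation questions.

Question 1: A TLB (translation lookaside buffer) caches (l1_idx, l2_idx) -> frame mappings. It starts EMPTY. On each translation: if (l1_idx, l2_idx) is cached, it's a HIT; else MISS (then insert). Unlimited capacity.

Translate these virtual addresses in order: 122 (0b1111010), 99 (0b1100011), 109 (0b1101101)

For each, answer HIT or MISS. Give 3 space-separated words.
Answer: MISS MISS MISS

Derivation:
vaddr=122: (3,3) not in TLB -> MISS, insert
vaddr=99: (3,0) not in TLB -> MISS, insert
vaddr=109: (3,1) not in TLB -> MISS, insert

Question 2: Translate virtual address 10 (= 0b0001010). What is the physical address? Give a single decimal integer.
Answer: 770

Derivation:
vaddr = 10 = 0b0001010
Split: l1_idx=0, l2_idx=1, offset=2
L1[0] = 2
L2[2][1] = 96
paddr = 96 * 8 + 2 = 770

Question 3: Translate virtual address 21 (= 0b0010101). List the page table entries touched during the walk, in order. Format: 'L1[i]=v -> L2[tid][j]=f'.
Answer: L1[0]=2 -> L2[2][2]=31

Derivation:
vaddr = 21 = 0b0010101
Split: l1_idx=0, l2_idx=2, offset=5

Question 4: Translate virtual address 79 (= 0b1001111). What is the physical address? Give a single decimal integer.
Answer: 151

Derivation:
vaddr = 79 = 0b1001111
Split: l1_idx=2, l2_idx=1, offset=7
L1[2] = 1
L2[1][1] = 18
paddr = 18 * 8 + 7 = 151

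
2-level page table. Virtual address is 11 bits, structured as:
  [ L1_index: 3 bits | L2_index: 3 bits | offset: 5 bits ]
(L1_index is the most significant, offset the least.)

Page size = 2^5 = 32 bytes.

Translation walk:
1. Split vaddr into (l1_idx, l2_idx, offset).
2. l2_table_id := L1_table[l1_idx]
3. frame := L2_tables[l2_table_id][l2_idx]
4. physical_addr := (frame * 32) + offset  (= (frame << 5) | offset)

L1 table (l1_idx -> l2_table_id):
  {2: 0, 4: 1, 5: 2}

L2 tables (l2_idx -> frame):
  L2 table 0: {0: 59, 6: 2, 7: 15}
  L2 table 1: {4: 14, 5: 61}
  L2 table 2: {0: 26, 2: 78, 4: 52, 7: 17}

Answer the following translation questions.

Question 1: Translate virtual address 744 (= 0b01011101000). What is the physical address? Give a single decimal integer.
vaddr = 744 = 0b01011101000
Split: l1_idx=2, l2_idx=7, offset=8
L1[2] = 0
L2[0][7] = 15
paddr = 15 * 32 + 8 = 488

Answer: 488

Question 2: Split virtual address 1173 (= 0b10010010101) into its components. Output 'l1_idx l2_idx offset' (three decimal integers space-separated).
Answer: 4 4 21

Derivation:
vaddr = 1173 = 0b10010010101
  top 3 bits -> l1_idx = 4
  next 3 bits -> l2_idx = 4
  bottom 5 bits -> offset = 21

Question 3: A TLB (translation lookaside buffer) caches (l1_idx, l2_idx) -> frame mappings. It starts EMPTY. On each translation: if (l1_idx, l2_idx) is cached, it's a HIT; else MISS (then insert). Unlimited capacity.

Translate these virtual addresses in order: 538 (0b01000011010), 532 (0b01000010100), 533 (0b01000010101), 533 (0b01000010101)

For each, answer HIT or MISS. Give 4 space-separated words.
vaddr=538: (2,0) not in TLB -> MISS, insert
vaddr=532: (2,0) in TLB -> HIT
vaddr=533: (2,0) in TLB -> HIT
vaddr=533: (2,0) in TLB -> HIT

Answer: MISS HIT HIT HIT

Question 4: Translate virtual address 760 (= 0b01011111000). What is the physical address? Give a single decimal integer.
Answer: 504

Derivation:
vaddr = 760 = 0b01011111000
Split: l1_idx=2, l2_idx=7, offset=24
L1[2] = 0
L2[0][7] = 15
paddr = 15 * 32 + 24 = 504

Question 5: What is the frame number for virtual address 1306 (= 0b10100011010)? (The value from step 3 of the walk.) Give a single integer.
Answer: 26

Derivation:
vaddr = 1306: l1_idx=5, l2_idx=0
L1[5] = 2; L2[2][0] = 26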